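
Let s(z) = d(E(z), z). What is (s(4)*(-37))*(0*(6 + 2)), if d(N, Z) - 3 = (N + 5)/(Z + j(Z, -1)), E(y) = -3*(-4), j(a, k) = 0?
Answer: 0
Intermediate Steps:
E(y) = 12
d(N, Z) = 3 + (5 + N)/Z (d(N, Z) = 3 + (N + 5)/(Z + 0) = 3 + (5 + N)/Z)
s(z) = (17 + 3*z)/z (s(z) = (5 + 12 + 3*z)/z = (17 + 3*z)/z)
(s(4)*(-37))*(0*(6 + 2)) = ((3 + 17/4)*(-37))*(0*(6 + 2)) = ((3 + 17*(¼))*(-37))*(0*8) = ((3 + 17/4)*(-37))*0 = ((29/4)*(-37))*0 = -1073/4*0 = 0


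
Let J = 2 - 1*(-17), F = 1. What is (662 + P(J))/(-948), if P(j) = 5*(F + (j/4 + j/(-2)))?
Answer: -2573/3792 ≈ -0.67853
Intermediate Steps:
J = 19 (J = 2 + 17 = 19)
P(j) = 5 - 5*j/4 (P(j) = 5*(1 + (j/4 + j/(-2))) = 5*(1 + (j*(¼) + j*(-½))) = 5*(1 + (j/4 - j/2)) = 5*(1 - j/4) = 5 - 5*j/4)
(662 + P(J))/(-948) = (662 + (5 - 5/4*19))/(-948) = (662 + (5 - 95/4))*(-1/948) = (662 - 75/4)*(-1/948) = (2573/4)*(-1/948) = -2573/3792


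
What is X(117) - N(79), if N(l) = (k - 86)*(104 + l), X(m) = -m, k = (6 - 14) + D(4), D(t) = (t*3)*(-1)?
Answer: 19281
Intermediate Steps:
D(t) = -3*t (D(t) = (3*t)*(-1) = -3*t)
k = -20 (k = (6 - 14) - 3*4 = -8 - 12 = -20)
N(l) = -11024 - 106*l (N(l) = (-20 - 86)*(104 + l) = -106*(104 + l) = -11024 - 106*l)
X(117) - N(79) = -1*117 - (-11024 - 106*79) = -117 - (-11024 - 8374) = -117 - 1*(-19398) = -117 + 19398 = 19281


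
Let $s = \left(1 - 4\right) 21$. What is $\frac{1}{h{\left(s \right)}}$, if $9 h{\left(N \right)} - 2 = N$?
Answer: $- \frac{9}{61} \approx -0.14754$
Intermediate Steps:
$s = -63$ ($s = \left(-3\right) 21 = -63$)
$h{\left(N \right)} = \frac{2}{9} + \frac{N}{9}$
$\frac{1}{h{\left(s \right)}} = \frac{1}{\frac{2}{9} + \frac{1}{9} \left(-63\right)} = \frac{1}{\frac{2}{9} - 7} = \frac{1}{- \frac{61}{9}} = - \frac{9}{61}$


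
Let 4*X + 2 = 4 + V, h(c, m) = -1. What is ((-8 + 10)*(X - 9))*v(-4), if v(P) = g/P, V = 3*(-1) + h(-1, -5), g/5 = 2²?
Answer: 95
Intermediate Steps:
g = 20 (g = 5*2² = 5*4 = 20)
V = -4 (V = 3*(-1) - 1 = -3 - 1 = -4)
v(P) = 20/P
X = -½ (X = -½ + (4 - 4)/4 = -½ + (¼)*0 = -½ + 0 = -½ ≈ -0.50000)
((-8 + 10)*(X - 9))*v(-4) = ((-8 + 10)*(-½ - 9))*(20/(-4)) = (2*(-19/2))*(20*(-¼)) = -19*(-5) = 95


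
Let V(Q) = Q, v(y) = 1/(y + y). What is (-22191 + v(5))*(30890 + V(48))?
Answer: -3432710321/5 ≈ -6.8654e+8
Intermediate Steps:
v(y) = 1/(2*y)
(-22191 + v(5))*(30890 + V(48)) = (-22191 + (½)/5)*(30890 + 48) = (-22191 + (½)*(⅕))*30938 = (-22191 + ⅒)*30938 = -221909/10*30938 = -3432710321/5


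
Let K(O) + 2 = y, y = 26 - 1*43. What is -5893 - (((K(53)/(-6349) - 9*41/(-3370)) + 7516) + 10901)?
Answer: -520142327111/21396130 ≈ -24310.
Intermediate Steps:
y = -17 (y = 26 - 43 = -17)
K(O) = -19 (K(O) = -2 - 17 = -19)
-5893 - (((K(53)/(-6349) - 9*41/(-3370)) + 7516) + 10901) = -5893 - (((-19/(-6349) - 9*41/(-3370)) + 7516) + 10901) = -5893 - (((-19*(-1/6349) - 369*(-1/3370)) + 7516) + 10901) = -5893 - (((19/6349 + 369/3370) + 7516) + 10901) = -5893 - ((2406811/21396130 + 7516) + 10901) = -5893 - (160815719891/21396130 + 10901) = -5893 - 1*394054933021/21396130 = -5893 - 394054933021/21396130 = -520142327111/21396130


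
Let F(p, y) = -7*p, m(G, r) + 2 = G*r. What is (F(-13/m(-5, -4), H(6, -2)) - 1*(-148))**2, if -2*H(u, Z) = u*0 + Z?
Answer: 7590025/324 ≈ 23426.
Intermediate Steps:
m(G, r) = -2 + G*r
H(u, Z) = -Z/2 (H(u, Z) = -(u*0 + Z)/2 = -(0 + Z)/2 = -Z/2)
(F(-13/m(-5, -4), H(6, -2)) - 1*(-148))**2 = (-(-91)/(-2 - 5*(-4)) - 1*(-148))**2 = (-(-91)/(-2 + 20) + 148)**2 = (-(-91)/18 + 148)**2 = (-7*(-13/18) + 148)**2 = (91/18 + 148)**2 = (2755/18)**2 = 7590025/324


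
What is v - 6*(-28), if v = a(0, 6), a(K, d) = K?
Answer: 168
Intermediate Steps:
v = 0
v - 6*(-28) = 0 - 6*(-28) = 0 + 168 = 168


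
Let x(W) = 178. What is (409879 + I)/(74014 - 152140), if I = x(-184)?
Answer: -410057/78126 ≈ -5.2487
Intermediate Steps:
I = 178
(409879 + I)/(74014 - 152140) = (409879 + 178)/(74014 - 152140) = 410057/(-78126) = 410057*(-1/78126) = -410057/78126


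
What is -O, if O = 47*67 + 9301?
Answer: -12450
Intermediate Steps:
O = 12450 (O = 3149 + 9301 = 12450)
-O = -1*12450 = -12450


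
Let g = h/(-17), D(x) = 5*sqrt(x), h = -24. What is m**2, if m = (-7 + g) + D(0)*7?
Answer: 9025/289 ≈ 31.228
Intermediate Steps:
g = 24/17 (g = -24/(-17) = -24*(-1/17) = 24/17 ≈ 1.4118)
m = -95/17 (m = (-7 + 24/17) + (5*sqrt(0))*7 = -95/17 + (5*0)*7 = -95/17 + 0*7 = -95/17 + 0 = -95/17 ≈ -5.5882)
m**2 = (-95/17)**2 = 9025/289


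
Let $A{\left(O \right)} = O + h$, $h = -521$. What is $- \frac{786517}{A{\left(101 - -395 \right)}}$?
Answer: $\frac{786517}{25} \approx 31461.0$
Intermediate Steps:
$A{\left(O \right)} = -521 + O$ ($A{\left(O \right)} = O - 521 = -521 + O$)
$- \frac{786517}{A{\left(101 - -395 \right)}} = - \frac{786517}{-521 + \left(101 - -395\right)} = - \frac{786517}{-521 + \left(101 + 395\right)} = - \frac{786517}{-521 + 496} = - \frac{786517}{-25} = \left(-786517\right) \left(- \frac{1}{25}\right) = \frac{786517}{25}$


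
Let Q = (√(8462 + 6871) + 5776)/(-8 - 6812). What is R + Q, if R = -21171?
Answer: -36097999/1705 - √15333/6820 ≈ -21172.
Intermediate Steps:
Q = -1444/1705 - √15333/6820 (Q = (√15333 + 5776)/(-6820) = (5776 + √15333)*(-1/6820) = -1444/1705 - √15333/6820 ≈ -0.86508)
R + Q = -21171 + (-1444/1705 - √15333/6820) = -36097999/1705 - √15333/6820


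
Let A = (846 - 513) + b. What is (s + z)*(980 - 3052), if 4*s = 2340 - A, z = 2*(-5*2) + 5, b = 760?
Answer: -614866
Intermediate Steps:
A = 1093 (A = (846 - 513) + 760 = 333 + 760 = 1093)
z = -15 (z = 2*(-10) + 5 = -20 + 5 = -15)
s = 1247/4 (s = (2340 - 1*1093)/4 = (2340 - 1093)/4 = (¼)*1247 = 1247/4 ≈ 311.75)
(s + z)*(980 - 3052) = (1247/4 - 15)*(980 - 3052) = (1187/4)*(-2072) = -614866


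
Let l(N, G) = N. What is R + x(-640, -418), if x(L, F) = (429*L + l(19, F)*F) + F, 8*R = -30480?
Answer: -286730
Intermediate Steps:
R = -3810 (R = (⅛)*(-30480) = -3810)
x(L, F) = 20*F + 429*L (x(L, F) = (429*L + 19*F) + F = (19*F + 429*L) + F = 20*F + 429*L)
R + x(-640, -418) = -3810 + (20*(-418) + 429*(-640)) = -3810 + (-8360 - 274560) = -3810 - 282920 = -286730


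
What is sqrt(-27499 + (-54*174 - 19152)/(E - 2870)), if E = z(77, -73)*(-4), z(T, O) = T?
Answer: I*sqrt(69410121193)/1589 ≈ 165.8*I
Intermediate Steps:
E = -308 (E = 77*(-4) = -308)
sqrt(-27499 + (-54*174 - 19152)/(E - 2870)) = sqrt(-27499 + (-54*174 - 19152)/(-308 - 2870)) = sqrt(-27499 + (-9396 - 19152)/(-3178)) = sqrt(-27499 - 28548*(-1/3178)) = sqrt(-27499 + 14274/1589) = sqrt(-43681637/1589) = I*sqrt(69410121193)/1589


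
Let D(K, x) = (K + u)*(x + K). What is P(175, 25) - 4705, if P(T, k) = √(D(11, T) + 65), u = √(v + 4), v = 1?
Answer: -4705 + √(2111 + 186*√5) ≈ -4654.7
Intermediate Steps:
u = √5 (u = √(1 + 4) = √5 ≈ 2.2361)
D(K, x) = (K + x)*(K + √5) (D(K, x) = (K + √5)*(x + K) = (K + √5)*(K + x) = (K + x)*(K + √5))
P(T, k) = √(186 + 11*T + 11*√5 + T*√5) (P(T, k) = √((11² + 11*T + 11*√5 + T*√5) + 65) = √((121 + 11*T + 11*√5 + T*√5) + 65) = √(186 + 11*T + 11*√5 + T*√5))
P(175, 25) - 4705 = √(186 + 11*175 + 11*√5 + 175*√5) - 4705 = √(186 + 1925 + 11*√5 + 175*√5) - 4705 = √(2111 + 186*√5) - 4705 = -4705 + √(2111 + 186*√5)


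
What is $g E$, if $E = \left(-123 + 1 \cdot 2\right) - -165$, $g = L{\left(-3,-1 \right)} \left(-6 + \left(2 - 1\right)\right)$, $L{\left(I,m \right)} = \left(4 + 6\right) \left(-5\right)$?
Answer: $11000$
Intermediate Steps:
$L{\left(I,m \right)} = -50$ ($L{\left(I,m \right)} = 10 \left(-5\right) = -50$)
$g = 250$ ($g = - 50 \left(-6 + \left(2 - 1\right)\right) = - 50 \left(-6 + 1\right) = \left(-50\right) \left(-5\right) = 250$)
$E = 44$ ($E = \left(-123 + 2\right) + 165 = -121 + 165 = 44$)
$g E = 250 \cdot 44 = 11000$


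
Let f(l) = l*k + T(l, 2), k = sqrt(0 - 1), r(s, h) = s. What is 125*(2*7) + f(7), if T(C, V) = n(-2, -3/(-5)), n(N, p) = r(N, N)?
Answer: 1748 + 7*I ≈ 1748.0 + 7.0*I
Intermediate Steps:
n(N, p) = N
T(C, V) = -2
k = I (k = sqrt(-1) = I ≈ 1.0*I)
f(l) = -2 + I*l (f(l) = l*I - 2 = I*l - 2 = -2 + I*l)
125*(2*7) + f(7) = 125*(2*7) + (-2 + I*7) = 125*14 + (-2 + 7*I) = 1750 + (-2 + 7*I) = 1748 + 7*I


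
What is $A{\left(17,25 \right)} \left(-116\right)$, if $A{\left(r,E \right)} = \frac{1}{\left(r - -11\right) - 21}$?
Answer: $- \frac{116}{7} \approx -16.571$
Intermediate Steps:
$A{\left(r,E \right)} = \frac{1}{-10 + r}$ ($A{\left(r,E \right)} = \frac{1}{\left(r + 11\right) - 21} = \frac{1}{\left(11 + r\right) - 21} = \frac{1}{-10 + r}$)
$A{\left(17,25 \right)} \left(-116\right) = \frac{1}{-10 + 17} \left(-116\right) = \frac{1}{7} \left(-116\right) = - \frac{116}{7}$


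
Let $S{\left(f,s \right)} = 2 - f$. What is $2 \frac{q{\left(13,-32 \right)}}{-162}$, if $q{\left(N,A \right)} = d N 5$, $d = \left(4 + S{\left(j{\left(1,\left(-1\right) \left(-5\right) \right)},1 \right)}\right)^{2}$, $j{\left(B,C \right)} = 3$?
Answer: $- \frac{65}{9} \approx -7.2222$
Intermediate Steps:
$d = 9$ ($d = \left(4 + \left(2 - 3\right)\right)^{2} = \left(4 - 1\right)^{2} = 3^{2} = 9$)
$q{\left(N,A \right)} = 45 N$ ($q{\left(N,A \right)} = 9 N 5 = 45 N$)
$2 \frac{q{\left(13,-32 \right)}}{-162} = 2 \frac{45 \cdot 13}{-162} = 2 \cdot 585 \left(- \frac{1}{162}\right) = 2 \left(- \frac{65}{18}\right) = - \frac{65}{9}$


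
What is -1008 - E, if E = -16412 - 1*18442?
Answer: 33846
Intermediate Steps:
E = -34854 (E = -16412 - 18442 = -34854)
-1008 - E = -1008 - 1*(-34854) = -1008 + 34854 = 33846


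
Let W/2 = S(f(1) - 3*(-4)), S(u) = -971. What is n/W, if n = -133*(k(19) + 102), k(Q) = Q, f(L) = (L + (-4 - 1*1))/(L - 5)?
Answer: 16093/1942 ≈ 8.2868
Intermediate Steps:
f(L) = 1 (f(L) = (L + (-4 - 1))/(-5 + L) = (L - 5)/(-5 + L) = (-5 + L)/(-5 + L) = 1)
n = -16093 (n = -133*(19 + 102) = -133*121 = -16093)
W = -1942 (W = 2*(-971) = -1942)
n/W = -16093/(-1942) = -16093*(-1/1942) = 16093/1942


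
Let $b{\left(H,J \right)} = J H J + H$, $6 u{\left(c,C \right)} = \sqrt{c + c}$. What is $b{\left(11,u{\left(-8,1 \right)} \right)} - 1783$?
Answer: $- \frac{15992}{9} \approx -1776.9$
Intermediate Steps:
$u{\left(c,C \right)} = \frac{\sqrt{2} \sqrt{c}}{6}$ ($u{\left(c,C \right)} = \frac{\sqrt{c + c}}{6} = \frac{\sqrt{2 c}}{6} = \frac{\sqrt{2} \sqrt{c}}{6}$)
$b{\left(H,J \right)} = H + H J^{2}$ ($b{\left(H,J \right)} = H J J + H = H J^{2} + H = H + H J^{2}$)
$b{\left(11,u{\left(-8,1 \right)} \right)} - 1783 = 11 \left(1 + \left(\frac{\sqrt{2} \sqrt{-8}}{6}\right)^{2}\right) - 1783 = 11 \left(1 + \left(\frac{\sqrt{2} \cdot 2 i \sqrt{2}}{6}\right)^{2}\right) - 1783 = 11 \left(1 + \left(\frac{2 i}{3}\right)^{2}\right) - 1783 = 11 \left(1 - \frac{4}{9}\right) - 1783 = 11 \cdot \frac{5}{9} - 1783 = \frac{55}{9} - 1783 = - \frac{15992}{9}$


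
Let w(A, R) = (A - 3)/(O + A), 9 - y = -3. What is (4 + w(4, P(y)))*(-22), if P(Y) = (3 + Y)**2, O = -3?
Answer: -110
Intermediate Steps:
y = 12 (y = 9 - 1*(-3) = 9 + 3 = 12)
w(A, R) = 1 (w(A, R) = (A - 3)/(-3 + A) = (-3 + A)/(-3 + A) = 1)
(4 + w(4, P(y)))*(-22) = (4 + 1)*(-22) = 5*(-22) = -110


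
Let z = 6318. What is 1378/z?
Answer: 53/243 ≈ 0.21811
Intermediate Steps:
1378/z = 1378/6318 = 1378*(1/6318) = 53/243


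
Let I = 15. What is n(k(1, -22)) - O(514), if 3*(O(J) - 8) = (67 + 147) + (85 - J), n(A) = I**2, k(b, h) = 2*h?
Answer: 866/3 ≈ 288.67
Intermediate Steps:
n(A) = 225 (n(A) = 15**2 = 225)
O(J) = 323/3 - J/3 (O(J) = 8 + ((67 + 147) + (85 - J))/3 = 8 + (214 + (85 - J))/3 = 8 + (299 - J)/3 = 8 + (299/3 - J/3) = 323/3 - J/3)
n(k(1, -22)) - O(514) = 225 - (323/3 - 1/3*514) = 225 - (323/3 - 514/3) = 225 - 1*(-191/3) = 225 + 191/3 = 866/3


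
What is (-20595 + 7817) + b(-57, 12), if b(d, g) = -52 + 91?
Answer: -12739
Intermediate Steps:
b(d, g) = 39
(-20595 + 7817) + b(-57, 12) = (-20595 + 7817) + 39 = -12778 + 39 = -12739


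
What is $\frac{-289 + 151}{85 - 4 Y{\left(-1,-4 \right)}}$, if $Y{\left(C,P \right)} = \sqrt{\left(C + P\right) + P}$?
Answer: $- \frac{11730}{7369} - \frac{1656 i}{7369} \approx -1.5918 - 0.22473 i$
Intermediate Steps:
$Y{\left(C,P \right)} = \sqrt{C + 2 P}$
$\frac{-289 + 151}{85 - 4 Y{\left(-1,-4 \right)}} = \frac{-289 + 151}{85 - 4 \sqrt{-1 + 2 \left(-4\right)}} = - \frac{138}{85 - 4 \sqrt{-1 - 8}} = - \frac{138}{85 - 4 \sqrt{-9}} = - \frac{138}{85 - 4 \cdot 3 i} = - \frac{138}{85 - 12 i} = - 138 \frac{85 + 12 i}{7369} = - \frac{138 \left(85 + 12 i\right)}{7369}$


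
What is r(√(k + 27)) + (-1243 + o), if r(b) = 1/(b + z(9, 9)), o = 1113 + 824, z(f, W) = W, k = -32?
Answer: 59693/86 - I*√5/86 ≈ 694.1 - 0.026001*I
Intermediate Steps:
o = 1937
r(b) = 1/(9 + b) (r(b) = 1/(b + 9) = 1/(9 + b))
r(√(k + 27)) + (-1243 + o) = 1/(9 + √(-32 + 27)) + (-1243 + 1937) = 1/(9 + √(-5)) + 694 = 1/(9 + I*√5) + 694 = 694 + 1/(9 + I*√5)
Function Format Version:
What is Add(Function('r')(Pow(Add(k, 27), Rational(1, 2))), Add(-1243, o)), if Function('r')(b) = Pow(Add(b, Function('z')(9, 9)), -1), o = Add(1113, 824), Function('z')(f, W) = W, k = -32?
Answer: Add(Rational(59693, 86), Mul(Rational(-1, 86), I, Pow(5, Rational(1, 2)))) ≈ Add(694.10, Mul(-0.026001, I))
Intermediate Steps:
o = 1937
Function('r')(b) = Pow(Add(9, b), -1) (Function('r')(b) = Pow(Add(b, 9), -1) = Pow(Add(9, b), -1))
Add(Function('r')(Pow(Add(k, 27), Rational(1, 2))), Add(-1243, o)) = Add(Pow(Add(9, Pow(Add(-32, 27), Rational(1, 2))), -1), Add(-1243, 1937)) = Add(Pow(Add(9, Pow(-5, Rational(1, 2))), -1), 694) = Add(Pow(Add(9, Mul(I, Pow(5, Rational(1, 2)))), -1), 694) = Add(694, Pow(Add(9, Mul(I, Pow(5, Rational(1, 2)))), -1))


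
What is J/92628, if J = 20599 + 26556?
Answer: 47155/92628 ≈ 0.50908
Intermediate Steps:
J = 47155
J/92628 = 47155/92628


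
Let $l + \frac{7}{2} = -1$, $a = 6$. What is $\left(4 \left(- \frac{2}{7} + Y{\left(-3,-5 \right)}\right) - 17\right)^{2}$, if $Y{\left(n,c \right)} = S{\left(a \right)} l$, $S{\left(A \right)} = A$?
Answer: $\frac{779689}{49} \approx 15912.0$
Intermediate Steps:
$l = - \frac{9}{2}$ ($l = - \frac{7}{2} - 1 = - \frac{9}{2} \approx -4.5$)
$Y{\left(n,c \right)} = -27$ ($Y{\left(n,c \right)} = 6 \left(- \frac{9}{2}\right) = -27$)
$\left(4 \left(- \frac{2}{7} + Y{\left(-3,-5 \right)}\right) - 17\right)^{2} = \left(4 \left(- \frac{2}{7} - 27\right) - 17\right)^{2} = \left(4 \left(- \frac{191}{7}\right) - 17\right)^{2} = \left(- \frac{764}{7} - 17\right)^{2} = \left(- \frac{883}{7}\right)^{2} = \frac{779689}{49}$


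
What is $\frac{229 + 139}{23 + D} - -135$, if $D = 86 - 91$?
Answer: $\frac{1399}{9} \approx 155.44$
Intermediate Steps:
$D = -5$ ($D = 86 - 91 = -5$)
$\frac{229 + 139}{23 + D} - -135 = \frac{229 + 139}{23 - 5} - -135 = \frac{368}{18} + 135 = 368 \cdot \frac{1}{18} + 135 = \frac{184}{9} + 135 = \frac{1399}{9}$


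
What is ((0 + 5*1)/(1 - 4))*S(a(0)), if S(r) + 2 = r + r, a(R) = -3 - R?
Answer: 40/3 ≈ 13.333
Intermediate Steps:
S(r) = -2 + 2*r (S(r) = -2 + (r + r) = -2 + 2*r)
((0 + 5*1)/(1 - 4))*S(a(0)) = ((0 + 5*1)/(1 - 4))*(-2 + 2*(-3 - 1*0)) = ((0 + 5)/(-3))*(-2 + 2*(-3 + 0)) = (5*(-⅓))*(-2 + 2*(-3)) = -5*(-2 - 6)/3 = -5/3*(-8) = 40/3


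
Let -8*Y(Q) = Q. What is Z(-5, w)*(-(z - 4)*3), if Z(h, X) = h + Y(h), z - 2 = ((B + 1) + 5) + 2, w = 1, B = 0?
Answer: 315/4 ≈ 78.750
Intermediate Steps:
Y(Q) = -Q/8
z = 10 (z = 2 + (((0 + 1) + 5) + 2) = 2 + ((1 + 5) + 2) = 2 + (6 + 2) = 2 + 8 = 10)
Z(h, X) = 7*h/8 (Z(h, X) = h - h/8 = 7*h/8)
Z(-5, w)*(-(z - 4)*3) = ((7/8)*(-5))*(-(10 - 4)*3) = -(-35)*6*3/8 = -(-35)*18/8 = -35/8*(-18) = 315/4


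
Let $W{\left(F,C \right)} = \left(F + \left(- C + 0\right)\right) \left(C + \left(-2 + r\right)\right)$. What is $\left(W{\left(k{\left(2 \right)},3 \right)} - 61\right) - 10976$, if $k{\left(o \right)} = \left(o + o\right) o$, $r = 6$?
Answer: $-11002$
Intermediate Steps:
$k{\left(o \right)} = 2 o^{2}$ ($k{\left(o \right)} = 2 o o = 2 o^{2}$)
$W{\left(F,C \right)} = \left(4 + C\right) \left(F - C\right)$ ($W{\left(F,C \right)} = \left(F + \left(- C + 0\right)\right) \left(C + \left(-2 + 6\right)\right) = \left(F - C\right) \left(C + 4\right) = \left(F - C\right) \left(4 + C\right) = \left(4 + C\right) \left(F - C\right)$)
$\left(W{\left(k{\left(2 \right)},3 \right)} - 61\right) - 10976 = \left(\left(- 3^{2} - 12 + 4 \cdot 2 \cdot 2^{2} + 3 \cdot 2 \cdot 2^{2}\right) - 61\right) - 10976 = \left(\left(\left(-1\right) 9 - 12 + 4 \cdot 2 \cdot 4 + 3 \cdot 2 \cdot 4\right) - 61\right) - 10976 = \left(\left(-9 - 12 + 4 \cdot 8 + 3 \cdot 8\right) - 61\right) - 10976 = \left(\left(-9 - 12 + 32 + 24\right) - 61\right) - 10976 = \left(35 - 61\right) - 10976 = -26 - 10976 = -11002$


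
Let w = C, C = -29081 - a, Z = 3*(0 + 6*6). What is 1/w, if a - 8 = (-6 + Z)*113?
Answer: -1/40615 ≈ -2.4621e-5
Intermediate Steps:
Z = 108 (Z = 3*(0 + 36) = 3*36 = 108)
a = 11534 (a = 8 + (-6 + 108)*113 = 8 + 102*113 = 8 + 11526 = 11534)
C = -40615 (C = -29081 - 1*11534 = -29081 - 11534 = -40615)
w = -40615
1/w = 1/(-40615) = -1/40615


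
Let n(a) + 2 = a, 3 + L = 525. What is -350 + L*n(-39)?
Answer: -21752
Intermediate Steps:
L = 522 (L = -3 + 525 = 522)
n(a) = -2 + a
-350 + L*n(-39) = -350 + 522*(-2 - 39) = -350 + 522*(-41) = -350 - 21402 = -21752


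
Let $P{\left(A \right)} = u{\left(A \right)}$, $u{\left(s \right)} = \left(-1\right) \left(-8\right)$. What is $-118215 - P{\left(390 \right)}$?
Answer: $-118223$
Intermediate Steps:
$u{\left(s \right)} = 8$
$P{\left(A \right)} = 8$
$-118215 - P{\left(390 \right)} = -118215 - 8 = -118223$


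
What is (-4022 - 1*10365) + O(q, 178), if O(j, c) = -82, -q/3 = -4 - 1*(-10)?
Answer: -14469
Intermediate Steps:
q = -18 (q = -3*(-4 - 1*(-10)) = -3*(-4 + 10) = -3*6 = -18)
(-4022 - 1*10365) + O(q, 178) = (-4022 - 1*10365) - 82 = (-4022 - 10365) - 82 = -14387 - 82 = -14469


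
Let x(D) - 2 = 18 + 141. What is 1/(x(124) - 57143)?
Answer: -1/56982 ≈ -1.7549e-5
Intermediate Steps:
x(D) = 161 (x(D) = 2 + (18 + 141) = 2 + 159 = 161)
1/(x(124) - 57143) = 1/(161 - 57143) = 1/(-56982) = -1/56982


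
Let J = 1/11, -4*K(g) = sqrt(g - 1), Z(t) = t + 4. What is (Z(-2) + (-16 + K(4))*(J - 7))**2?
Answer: 1533727/121 + 47044*sqrt(3)/121 ≈ 13349.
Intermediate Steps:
Z(t) = 4 + t
K(g) = -sqrt(-1 + g)/4 (K(g) = -sqrt(g - 1)/4 = -sqrt(-1 + g)/4)
J = 1/11 ≈ 0.090909
(Z(-2) + (-16 + K(4))*(J - 7))**2 = ((4 - 2) + (-16 - sqrt(-1 + 4)/4)*(1/11 - 7))**2 = (2 + (-16 - sqrt(3)/4)*(-76/11))**2 = (2 + (1216/11 + 19*sqrt(3)/11))**2 = (1238/11 + 19*sqrt(3)/11)**2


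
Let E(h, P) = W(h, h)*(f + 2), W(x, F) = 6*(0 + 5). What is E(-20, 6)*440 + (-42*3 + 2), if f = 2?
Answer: 52676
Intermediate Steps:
W(x, F) = 30 (W(x, F) = 6*5 = 30)
E(h, P) = 120 (E(h, P) = 30*(2 + 2) = 30*4 = 120)
E(-20, 6)*440 + (-42*3 + 2) = 120*440 + (-42*3 + 2) = 52800 + (-7*18 + 2) = 52800 + (-126 + 2) = 52800 - 124 = 52676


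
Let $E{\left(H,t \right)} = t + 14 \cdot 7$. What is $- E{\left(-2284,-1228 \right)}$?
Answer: $1130$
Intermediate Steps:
$E{\left(H,t \right)} = 98 + t$ ($E{\left(H,t \right)} = t + 98 = 98 + t$)
$- E{\left(-2284,-1228 \right)} = - (98 - 1228) = \left(-1\right) \left(-1130\right) = 1130$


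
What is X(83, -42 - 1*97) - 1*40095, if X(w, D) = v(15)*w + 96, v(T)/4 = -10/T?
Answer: -120661/3 ≈ -40220.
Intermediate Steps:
v(T) = -40/T (v(T) = 4*(-10/T) = -40/T)
X(w, D) = 96 - 8*w/3 (X(w, D) = (-40/15)*w + 96 = (-40*1/15)*w + 96 = -8*w/3 + 96 = 96 - 8*w/3)
X(83, -42 - 1*97) - 1*40095 = (96 - 8/3*83) - 1*40095 = (96 - 664/3) - 40095 = -376/3 - 40095 = -120661/3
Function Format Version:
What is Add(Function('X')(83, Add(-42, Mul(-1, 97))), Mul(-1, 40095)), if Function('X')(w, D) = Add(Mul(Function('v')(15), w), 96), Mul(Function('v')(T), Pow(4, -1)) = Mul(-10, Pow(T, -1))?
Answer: Rational(-120661, 3) ≈ -40220.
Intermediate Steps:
Function('v')(T) = Mul(-40, Pow(T, -1)) (Function('v')(T) = Mul(4, Mul(-10, Pow(T, -1))) = Mul(-40, Pow(T, -1)))
Function('X')(w, D) = Add(96, Mul(Rational(-8, 3), w)) (Function('X')(w, D) = Add(Mul(Mul(-40, Pow(15, -1)), w), 96) = Add(Mul(Mul(-40, Rational(1, 15)), w), 96) = Add(Mul(Rational(-8, 3), w), 96) = Add(96, Mul(Rational(-8, 3), w)))
Add(Function('X')(83, Add(-42, Mul(-1, 97))), Mul(-1, 40095)) = Add(Add(96, Mul(Rational(-8, 3), 83)), Mul(-1, 40095)) = Add(Add(96, Rational(-664, 3)), -40095) = Add(Rational(-376, 3), -40095) = Rational(-120661, 3)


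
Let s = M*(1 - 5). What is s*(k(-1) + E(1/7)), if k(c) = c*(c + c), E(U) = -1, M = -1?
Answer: 4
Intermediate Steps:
k(c) = 2*c² (k(c) = c*(2*c) = 2*c²)
s = 4 (s = -(1 - 5) = -1*(-4) = 4)
s*(k(-1) + E(1/7)) = 4*(2*(-1)² - 1) = 4*(2*1 - 1) = 4*(2 - 1) = 4*1 = 4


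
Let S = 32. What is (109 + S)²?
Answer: 19881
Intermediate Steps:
(109 + S)² = (109 + 32)² = 141² = 19881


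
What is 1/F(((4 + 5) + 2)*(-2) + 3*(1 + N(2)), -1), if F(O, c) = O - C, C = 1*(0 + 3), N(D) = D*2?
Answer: -1/10 ≈ -0.10000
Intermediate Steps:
N(D) = 2*D
C = 3 (C = 1*3 = 3)
F(O, c) = -3 + O (F(O, c) = O - 1*3 = O - 3 = -3 + O)
1/F(((4 + 5) + 2)*(-2) + 3*(1 + N(2)), -1) = 1/(-3 + (((4 + 5) + 2)*(-2) + 3*(1 + 2*2))) = 1/(-3 + ((9 + 2)*(-2) + 3*(1 + 4))) = 1/(-3 + (11*(-2) + 3*5)) = 1/(-3 + (-22 + 15)) = 1/(-3 - 7) = 1/(-10) = -1/10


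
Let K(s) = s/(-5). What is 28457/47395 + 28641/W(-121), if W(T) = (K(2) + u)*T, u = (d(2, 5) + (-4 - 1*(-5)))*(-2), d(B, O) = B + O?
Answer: 7069551329/470253190 ≈ 15.033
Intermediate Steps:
K(s) = -s/5 (K(s) = s*(-⅕) = -s/5)
u = -16 (u = ((2 + 5) + (-4 - 1*(-5)))*(-2) = (7 + (-4 + 5))*(-2) = (7 + 1)*(-2) = 8*(-2) = -16)
W(T) = -82*T/5 (W(T) = (-⅕*2 - 16)*T = (-⅖ - 16)*T = -82*T/5)
28457/47395 + 28641/W(-121) = 28457/47395 + 28641/((-82/5*(-121))) = 28457*(1/47395) + 28641/(9922/5) = 28457/47395 + 28641*(5/9922) = 28457/47395 + 143205/9922 = 7069551329/470253190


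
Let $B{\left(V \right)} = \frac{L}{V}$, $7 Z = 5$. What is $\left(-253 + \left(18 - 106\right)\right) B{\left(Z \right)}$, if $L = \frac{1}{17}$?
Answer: $- \frac{2387}{85} \approx -28.082$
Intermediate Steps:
$Z = \frac{5}{7}$ ($Z = \frac{1}{7} \cdot 5 = \frac{5}{7} \approx 0.71429$)
$L = \frac{1}{17} \approx 0.058824$
$B{\left(V \right)} = \frac{1}{17 V}$
$\left(-253 + \left(18 - 106\right)\right) B{\left(Z \right)} = \left(-253 + \left(18 - 106\right)\right) \frac{1}{17 \cdot \frac{5}{7}} = \left(-253 - 88\right) \frac{1}{17} \cdot \frac{7}{5} = \left(-341\right) \frac{7}{85} = - \frac{2387}{85}$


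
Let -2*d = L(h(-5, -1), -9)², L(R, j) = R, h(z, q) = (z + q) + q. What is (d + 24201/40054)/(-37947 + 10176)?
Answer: 478561/556169817 ≈ 0.00086046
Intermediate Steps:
h(z, q) = z + 2*q (h(z, q) = (q + z) + q = z + 2*q)
d = -49/2 (d = -(-5 + 2*(-1))²/2 = -(-5 - 2)²/2 = -½*(-7)² = -½*49 = -49/2 ≈ -24.500)
(d + 24201/40054)/(-37947 + 10176) = (-49/2 + 24201/40054)/(-37947 + 10176) = (-49/2 + 24201*(1/40054))/(-27771) = (-49/2 + 24201/40054)*(-1/27771) = -478561/20027*(-1/27771) = 478561/556169817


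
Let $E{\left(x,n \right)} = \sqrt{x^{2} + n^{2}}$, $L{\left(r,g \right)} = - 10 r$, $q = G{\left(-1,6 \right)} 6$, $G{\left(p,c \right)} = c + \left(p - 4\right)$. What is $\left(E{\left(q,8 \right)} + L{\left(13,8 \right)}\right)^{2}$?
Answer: $14400$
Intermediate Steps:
$G{\left(p,c \right)} = -4 + c + p$ ($G{\left(p,c \right)} = c + \left(p - 4\right) = c + \left(-4 + p\right) = -4 + c + p$)
$q = 6$ ($q = \left(-4 + 6 - 1\right) 6 = 1 \cdot 6 = 6$)
$E{\left(x,n \right)} = \sqrt{n^{2} + x^{2}}$
$\left(E{\left(q,8 \right)} + L{\left(13,8 \right)}\right)^{2} = \left(\sqrt{8^{2} + 6^{2}} - 130\right)^{2} = \left(\sqrt{64 + 36} - 130\right)^{2} = \left(\sqrt{100} - 130\right)^{2} = \left(10 - 130\right)^{2} = \left(-120\right)^{2} = 14400$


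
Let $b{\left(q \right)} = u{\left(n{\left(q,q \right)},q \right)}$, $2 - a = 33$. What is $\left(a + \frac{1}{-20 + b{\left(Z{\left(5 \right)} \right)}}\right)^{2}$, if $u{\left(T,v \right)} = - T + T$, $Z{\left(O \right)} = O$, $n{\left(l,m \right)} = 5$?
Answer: $\frac{385641}{400} \approx 964.1$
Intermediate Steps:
$u{\left(T,v \right)} = 0$
$a = -31$ ($a = 2 - 33 = -31$)
$b{\left(q \right)} = 0$
$\left(a + \frac{1}{-20 + b{\left(Z{\left(5 \right)} \right)}}\right)^{2} = \left(-31 + \frac{1}{-20 + 0}\right)^{2} = \left(-31 + \frac{1}{-20}\right)^{2} = \left(-31 - \frac{1}{20}\right)^{2} = \left(- \frac{621}{20}\right)^{2} = \frac{385641}{400}$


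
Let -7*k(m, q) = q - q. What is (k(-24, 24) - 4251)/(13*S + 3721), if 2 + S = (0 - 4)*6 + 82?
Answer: -1417/1483 ≈ -0.95550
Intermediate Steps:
k(m, q) = 0 (k(m, q) = -(q - q)/7 = -⅐*0 = 0)
S = 56 (S = -2 + ((0 - 4)*6 + 82) = -2 + (-4*6 + 82) = -2 + (-24 + 82) = -2 + 58 = 56)
(k(-24, 24) - 4251)/(13*S + 3721) = (0 - 4251)/(13*56 + 3721) = -4251/(728 + 3721) = -4251/4449 = -4251*1/4449 = -1417/1483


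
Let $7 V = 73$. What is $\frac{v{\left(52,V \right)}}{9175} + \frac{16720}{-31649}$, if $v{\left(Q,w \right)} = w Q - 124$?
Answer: $- \frac{981173728}{2032657025} \approx -0.48271$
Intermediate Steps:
$V = \frac{73}{7}$ ($V = \frac{1}{7} \cdot 73 = \frac{73}{7} \approx 10.429$)
$v{\left(Q,w \right)} = -124 + Q w$ ($v{\left(Q,w \right)} = Q w - 124 = -124 + Q w$)
$\frac{v{\left(52,V \right)}}{9175} + \frac{16720}{-31649} = \frac{-124 + 52 \cdot \frac{73}{7}}{9175} + \frac{16720}{-31649} = \left(-124 + \frac{3796}{7}\right) \frac{1}{9175} + 16720 \left(- \frac{1}{31649}\right) = \frac{2928}{7} \cdot \frac{1}{9175} - \frac{16720}{31649} = \frac{2928}{64225} - \frac{16720}{31649} = - \frac{981173728}{2032657025}$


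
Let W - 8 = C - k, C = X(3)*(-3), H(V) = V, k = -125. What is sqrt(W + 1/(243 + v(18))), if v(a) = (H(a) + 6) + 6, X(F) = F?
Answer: sqrt(9241869)/273 ≈ 11.136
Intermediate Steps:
v(a) = 12 + a (v(a) = (a + 6) + 6 = (6 + a) + 6 = 12 + a)
C = -9 (C = 3*(-3) = -9)
W = 124 (W = 8 + (-9 - 1*(-125)) = 8 + (-9 + 125) = 8 + 116 = 124)
sqrt(W + 1/(243 + v(18))) = sqrt(124 + 1/(243 + (12 + 18))) = sqrt(124 + 1/(243 + 30)) = sqrt(124 + 1/273) = sqrt(33853/273) = sqrt(9241869)/273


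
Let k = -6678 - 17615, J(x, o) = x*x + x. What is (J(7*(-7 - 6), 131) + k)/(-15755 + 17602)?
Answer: -16103/1847 ≈ -8.7185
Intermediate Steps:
J(x, o) = x + x**2 (J(x, o) = x**2 + x = x + x**2)
k = -24293
(J(7*(-7 - 6), 131) + k)/(-15755 + 17602) = ((7*(-7 - 6))*(1 + 7*(-7 - 6)) - 24293)/(-15755 + 17602) = ((7*(-13))*(1 + 7*(-13)) - 24293)/1847 = (-91*(1 - 91) - 24293)*(1/1847) = (-91*(-90) - 24293)*(1/1847) = (8190 - 24293)*(1/1847) = -16103*1/1847 = -16103/1847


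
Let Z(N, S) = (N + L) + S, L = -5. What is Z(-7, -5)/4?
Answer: -17/4 ≈ -4.2500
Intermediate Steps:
Z(N, S) = -5 + N + S (Z(N, S) = (N - 5) + S = (-5 + N) + S = -5 + N + S)
Z(-7, -5)/4 = (-5 - 7 - 5)/4 = (1/4)*(-17) = -17/4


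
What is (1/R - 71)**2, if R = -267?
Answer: 359405764/71289 ≈ 5041.5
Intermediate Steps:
(1/R - 71)**2 = (1/(-267) - 71)**2 = (-1/267 - 71)**2 = (-18958/267)**2 = 359405764/71289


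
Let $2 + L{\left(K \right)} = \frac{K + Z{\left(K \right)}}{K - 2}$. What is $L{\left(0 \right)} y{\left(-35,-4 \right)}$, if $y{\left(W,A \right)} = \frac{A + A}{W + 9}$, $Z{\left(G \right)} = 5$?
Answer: $- \frac{18}{13} \approx -1.3846$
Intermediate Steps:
$y{\left(W,A \right)} = \frac{2 A}{9 + W}$
$L{\left(K \right)} = -2 + \frac{5 + K}{-2 + K}$ ($L{\left(K \right)} = -2 + \frac{K + 5}{K - 2} = -2 + \frac{5 + K}{-2 + K}$)
$L{\left(0 \right)} y{\left(-35,-4 \right)} = \frac{9 - 0}{-2 + 0} \cdot 2 \left(-4\right) \frac{1}{9 - 35} = \frac{9 + 0}{-2} \cdot 2 \left(-4\right) \frac{1}{-26} = \left(- \frac{1}{2}\right) 9 \cdot 2 \left(-4\right) \left(- \frac{1}{26}\right) = \left(- \frac{9}{2}\right) \frac{4}{13} = - \frac{18}{13}$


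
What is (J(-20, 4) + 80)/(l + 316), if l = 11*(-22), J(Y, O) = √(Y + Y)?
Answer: 40/37 + I*√10/37 ≈ 1.0811 + 0.085467*I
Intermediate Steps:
J(Y, O) = √2*√Y (J(Y, O) = √(2*Y) = √2*√Y)
l = -242
(J(-20, 4) + 80)/(l + 316) = (√2*√(-20) + 80)/(-242 + 316) = (√2*(2*I*√5) + 80)/74 = (2*I*√10 + 80)*(1/74) = (80 + 2*I*√10)*(1/74) = 40/37 + I*√10/37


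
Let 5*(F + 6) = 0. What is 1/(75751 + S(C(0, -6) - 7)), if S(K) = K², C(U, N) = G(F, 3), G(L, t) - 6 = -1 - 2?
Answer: 1/75767 ≈ 1.3198e-5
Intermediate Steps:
F = -6 (F = -6 + (⅕)*0 = -6 + 0 = -6)
G(L, t) = 3 (G(L, t) = 6 + (-1 - 2) = 6 - 3 = 3)
C(U, N) = 3
1/(75751 + S(C(0, -6) - 7)) = 1/(75751 + (3 - 7)²) = 1/(75751 + (-4)²) = 1/(75751 + 16) = 1/75767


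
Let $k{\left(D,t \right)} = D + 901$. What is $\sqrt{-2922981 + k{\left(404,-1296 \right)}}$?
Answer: $2 i \sqrt{730419} \approx 1709.3 i$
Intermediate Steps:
$k{\left(D,t \right)} = 901 + D$
$\sqrt{-2922981 + k{\left(404,-1296 \right)}} = \sqrt{-2922981 + \left(901 + 404\right)} = \sqrt{-2922981 + 1305} = \sqrt{-2921676} = 2 i \sqrt{730419}$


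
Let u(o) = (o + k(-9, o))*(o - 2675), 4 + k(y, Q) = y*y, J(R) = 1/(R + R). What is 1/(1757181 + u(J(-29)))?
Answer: 3364/5218407669 ≈ 6.4464e-7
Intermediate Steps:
J(R) = 1/(2*R)
k(y, Q) = -4 + y**2 (k(y, Q) = -4 + y*y = -4 + y**2)
u(o) = (-2675 + o)*(77 + o) (u(o) = (o + (-4 + (-9)**2))*(o - 2675) = (o + (-4 + 81))*(-2675 + o) = (o + 77)*(-2675 + o) = (77 + o)*(-2675 + o) = (-2675 + o)*(77 + o))
1/(1757181 + u(J(-29))) = 1/(1757181 + (-205975 + ((1/2)/(-29))**2 - 1299/(-29))) = 1/(1757181 + (-205975 + ((1/2)*(-1/29))**2 - 1299*(-1)/29)) = 1/(1757181 + (-205975 + (-1/58)**2 - 2598*(-1/58))) = 1/(1757181 + (-205975 + 1/3364 + 1299/29)) = 1/(1757181 - 692749215/3364) = 1/(5218407669/3364) = 3364/5218407669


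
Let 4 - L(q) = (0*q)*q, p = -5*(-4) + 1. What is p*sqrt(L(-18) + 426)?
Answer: 21*sqrt(430) ≈ 435.47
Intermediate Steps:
p = 21 (p = 20 + 1 = 21)
L(q) = 4 (L(q) = 4 - 0*q*q = 4 - 0*q = 4 - 1*0 = 4 + 0 = 4)
p*sqrt(L(-18) + 426) = 21*sqrt(4 + 426) = 21*sqrt(430)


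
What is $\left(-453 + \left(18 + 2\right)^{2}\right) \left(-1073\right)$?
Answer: $56869$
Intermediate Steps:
$\left(-453 + \left(18 + 2\right)^{2}\right) \left(-1073\right) = \left(-453 + 20^{2}\right) \left(-1073\right) = \left(-453 + 400\right) \left(-1073\right) = \left(-53\right) \left(-1073\right) = 56869$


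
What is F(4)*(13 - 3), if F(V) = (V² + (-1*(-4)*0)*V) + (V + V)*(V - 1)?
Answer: 400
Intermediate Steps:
F(V) = V² + 2*V*(-1 + V) (F(V) = (V² + (4*0)*V) + (2*V)*(-1 + V) = (V² + 0*V) + 2*V*(-1 + V) = (V² + 0) + 2*V*(-1 + V) = V² + 2*V*(-1 + V))
F(4)*(13 - 3) = (4*(-2 + 3*4))*(13 - 3) = (4*(-2 + 12))*10 = (4*10)*10 = 40*10 = 400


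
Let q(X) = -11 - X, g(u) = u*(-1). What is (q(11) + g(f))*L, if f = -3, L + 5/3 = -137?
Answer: 7904/3 ≈ 2634.7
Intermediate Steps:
L = -416/3 (L = -5/3 - 137 = -416/3 ≈ -138.67)
g(u) = -u
(q(11) + g(f))*L = ((-11 - 1*11) - 1*(-3))*(-416/3) = ((-11 - 11) + 3)*(-416/3) = (-22 + 3)*(-416/3) = -19*(-416/3) = 7904/3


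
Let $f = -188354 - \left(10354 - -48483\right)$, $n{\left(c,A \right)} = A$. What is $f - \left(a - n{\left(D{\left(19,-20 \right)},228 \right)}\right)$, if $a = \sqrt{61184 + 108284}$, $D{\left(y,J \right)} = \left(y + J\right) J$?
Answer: $-246963 - 2 \sqrt{42367} \approx -2.4737 \cdot 10^{5}$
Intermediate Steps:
$D{\left(y,J \right)} = J \left(J + y\right)$ ($D{\left(y,J \right)} = \left(J + y\right) J = J \left(J + y\right)$)
$a = 2 \sqrt{42367}$ ($a = \sqrt{169468} = 2 \sqrt{42367} \approx 411.67$)
$f = -247191$ ($f = -188354 - \left(10354 + 48483\right) = -188354 - 58837 = -247191$)
$f - \left(a - n{\left(D{\left(19,-20 \right)},228 \right)}\right) = -247191 + \left(228 - 2 \sqrt{42367}\right) = -246963 - 2 \sqrt{42367}$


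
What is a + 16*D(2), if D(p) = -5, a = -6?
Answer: -86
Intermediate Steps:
a + 16*D(2) = -6 + 16*(-5) = -6 - 80 = -86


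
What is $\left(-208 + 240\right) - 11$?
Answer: $21$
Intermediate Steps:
$\left(-208 + 240\right) - 11 = 32 - 11 = 21$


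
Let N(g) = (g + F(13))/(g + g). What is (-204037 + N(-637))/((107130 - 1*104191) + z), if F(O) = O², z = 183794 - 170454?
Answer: -9997795/797671 ≈ -12.534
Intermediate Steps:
z = 13340
N(g) = (169 + g)/(2*g) (N(g) = (g + 13²)/(g + g) = (g + 169)/((2*g)) = (169 + g)*(1/(2*g)) = (169 + g)/(2*g))
(-204037 + N(-637))/((107130 - 1*104191) + z) = (-204037 + (½)*(169 - 637)/(-637))/((107130 - 1*104191) + 13340) = (-204037 + (½)*(-1/637)*(-468))/((107130 - 104191) + 13340) = (-204037 + 18/49)/(2939 + 13340) = -9997795/49/16279 = -9997795/49*1/16279 = -9997795/797671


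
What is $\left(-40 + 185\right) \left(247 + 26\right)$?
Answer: $39585$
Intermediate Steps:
$\left(-40 + 185\right) \left(247 + 26\right) = 145 \cdot 273 = 39585$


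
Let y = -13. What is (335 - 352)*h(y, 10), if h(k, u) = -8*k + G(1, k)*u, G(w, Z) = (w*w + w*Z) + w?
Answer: 102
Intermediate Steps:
G(w, Z) = w + w**2 + Z*w (G(w, Z) = (w**2 + Z*w) + w = w + w**2 + Z*w)
h(k, u) = -8*k + u*(2 + k) (h(k, u) = -8*k + (1*(1 + k + 1))*u = -8*k + (1*(2 + k))*u = -8*k + (2 + k)*u = -8*k + u*(2 + k))
(335 - 352)*h(y, 10) = (335 - 352)*(-8*(-13) + 10*(2 - 13)) = -17*(104 + 10*(-11)) = -17*(104 - 110) = -17*(-6) = 102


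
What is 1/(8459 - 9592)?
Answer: -1/1133 ≈ -0.00088261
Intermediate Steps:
1/(8459 - 9592) = 1/(-1133) = -1/1133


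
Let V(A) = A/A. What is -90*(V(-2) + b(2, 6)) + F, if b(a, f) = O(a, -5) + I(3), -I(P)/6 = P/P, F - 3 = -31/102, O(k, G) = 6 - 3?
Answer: 18635/102 ≈ 182.70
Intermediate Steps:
O(k, G) = 3
V(A) = 1
F = 275/102 (F = 3 - 31/102 = 275/102 ≈ 2.6961)
I(P) = -6 (I(P) = -6*P/P = -6*1 = -6)
b(a, f) = -3 (b(a, f) = 3 - 6 = -3)
-90*(V(-2) + b(2, 6)) + F = -90*(1 - 3) + 275/102 = -90*(-2) + 275/102 = 180 + 275/102 = 18635/102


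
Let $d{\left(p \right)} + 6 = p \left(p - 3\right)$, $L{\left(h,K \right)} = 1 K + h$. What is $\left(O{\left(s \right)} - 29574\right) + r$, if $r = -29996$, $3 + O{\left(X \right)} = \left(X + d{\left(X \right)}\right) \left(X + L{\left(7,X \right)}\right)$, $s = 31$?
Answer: $2044$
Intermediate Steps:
$L{\left(h,K \right)} = K + h$
$d{\left(p \right)} = -6 + p \left(-3 + p\right)$ ($d{\left(p \right)} = -6 + p \left(p - 3\right) = -6 + p \left(-3 + p\right)$)
$O{\left(X \right)} = -3 + \left(7 + 2 X\right) \left(-6 + X^{2} - 2 X\right)$ ($O{\left(X \right)} = -3 + \left(X - \left(6 - X^{2} + 3 X\right)\right) \left(X + \left(X + 7\right)\right) = -3 + \left(-6 + X^{2} - 2 X\right) \left(X + \left(7 + X\right)\right) = -3 + \left(-6 + X^{2} - 2 X\right) \left(7 + 2 X\right) = -3 + \left(7 + 2 X\right) \left(-6 + X^{2} - 2 X\right)$)
$\left(O{\left(s \right)} - 29574\right) + r = \left(\left(-45 - 806 + 2 \cdot 31^{3} + 3 \cdot 31^{2}\right) - 29574\right) - 29996 = \left(\left(-45 - 806 + 2 \cdot 29791 + 3 \cdot 961\right) - 29574\right) - 29996 = \left(\left(-45 - 806 + 59582 + 2883\right) - 29574\right) - 29996 = \left(61614 - 29574\right) - 29996 = 32040 - 29996 = 2044$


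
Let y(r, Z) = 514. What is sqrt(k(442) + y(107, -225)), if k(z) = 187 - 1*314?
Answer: 3*sqrt(43) ≈ 19.672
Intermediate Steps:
k(z) = -127 (k(z) = 187 - 314 = -127)
sqrt(k(442) + y(107, -225)) = sqrt(-127 + 514) = sqrt(387) = 3*sqrt(43)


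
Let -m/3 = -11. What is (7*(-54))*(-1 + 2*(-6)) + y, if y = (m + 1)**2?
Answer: 6070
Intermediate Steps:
m = 33 (m = -3*(-11) = 33)
y = 1156 (y = (33 + 1)**2 = 34**2 = 1156)
(7*(-54))*(-1 + 2*(-6)) + y = (7*(-54))*(-1 + 2*(-6)) + 1156 = -378*(-1 - 12) + 1156 = -378*(-13) + 1156 = 4914 + 1156 = 6070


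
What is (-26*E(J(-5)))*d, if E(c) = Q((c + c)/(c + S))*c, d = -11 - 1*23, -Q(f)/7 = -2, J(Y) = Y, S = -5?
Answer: -61880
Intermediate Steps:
Q(f) = 14 (Q(f) = -7*(-2) = 14)
d = -34 (d = -11 - 23 = -34)
E(c) = 14*c
(-26*E(J(-5)))*d = -364*(-5)*(-34) = -26*(-70)*(-34) = 1820*(-34) = -61880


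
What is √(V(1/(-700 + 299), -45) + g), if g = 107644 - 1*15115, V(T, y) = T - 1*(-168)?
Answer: 2*√3726442474/401 ≈ 304.46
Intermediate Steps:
V(T, y) = 168 + T (V(T, y) = T + 168 = 168 + T)
g = 92529 (g = 107644 - 15115 = 92529)
√(V(1/(-700 + 299), -45) + g) = √((168 + 1/(-700 + 299)) + 92529) = √((168 + 1/(-401)) + 92529) = √((168 - 1/401) + 92529) = √(67367/401 + 92529) = √(37171496/401) = 2*√3726442474/401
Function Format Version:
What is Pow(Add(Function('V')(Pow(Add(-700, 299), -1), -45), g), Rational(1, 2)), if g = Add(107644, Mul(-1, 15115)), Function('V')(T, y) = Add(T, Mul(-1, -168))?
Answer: Mul(Rational(2, 401), Pow(3726442474, Rational(1, 2))) ≈ 304.46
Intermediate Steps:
Function('V')(T, y) = Add(168, T) (Function('V')(T, y) = Add(T, 168) = Add(168, T))
g = 92529 (g = Add(107644, -15115) = 92529)
Pow(Add(Function('V')(Pow(Add(-700, 299), -1), -45), g), Rational(1, 2)) = Pow(Add(Add(168, Pow(Add(-700, 299), -1)), 92529), Rational(1, 2)) = Pow(Add(Add(168, Pow(-401, -1)), 92529), Rational(1, 2)) = Pow(Add(Add(168, Rational(-1, 401)), 92529), Rational(1, 2)) = Pow(Add(Rational(67367, 401), 92529), Rational(1, 2)) = Pow(Rational(37171496, 401), Rational(1, 2)) = Mul(Rational(2, 401), Pow(3726442474, Rational(1, 2)))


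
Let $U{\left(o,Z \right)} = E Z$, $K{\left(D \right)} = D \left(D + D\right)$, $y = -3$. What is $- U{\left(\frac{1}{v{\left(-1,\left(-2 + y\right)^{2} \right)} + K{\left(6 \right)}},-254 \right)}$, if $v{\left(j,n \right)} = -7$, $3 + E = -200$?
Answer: $-51562$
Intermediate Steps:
$E = -203$ ($E = -3 - 200 = -203$)
$K{\left(D \right)} = 2 D^{2}$ ($K{\left(D \right)} = D 2 D = 2 D^{2}$)
$U{\left(o,Z \right)} = - 203 Z$
$- U{\left(\frac{1}{v{\left(-1,\left(-2 + y\right)^{2} \right)} + K{\left(6 \right)}},-254 \right)} = - \left(-203\right) \left(-254\right) = \left(-1\right) 51562 = -51562$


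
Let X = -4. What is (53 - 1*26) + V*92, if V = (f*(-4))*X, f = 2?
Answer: 2971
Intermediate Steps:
V = 32 (V = (2*(-4))*(-4) = -8*(-4) = 32)
(53 - 1*26) + V*92 = (53 - 1*26) + 32*92 = (53 - 26) + 2944 = 27 + 2944 = 2971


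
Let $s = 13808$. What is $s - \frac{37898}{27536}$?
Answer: $\frac{190089595}{13768} \approx 13807.0$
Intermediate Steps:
$s - \frac{37898}{27536} = 13808 - \frac{37898}{27536} = 13808 - \frac{18949}{13768} = \frac{190089595}{13768}$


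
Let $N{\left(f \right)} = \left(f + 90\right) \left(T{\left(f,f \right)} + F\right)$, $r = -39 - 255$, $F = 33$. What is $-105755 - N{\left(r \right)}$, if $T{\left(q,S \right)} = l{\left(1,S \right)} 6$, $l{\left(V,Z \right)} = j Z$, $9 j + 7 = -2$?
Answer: $260833$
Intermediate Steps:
$j = -1$ ($j = - \frac{7}{9} + \frac{1}{9} \left(-2\right) = - \frac{7}{9} - \frac{2}{9} = -1$)
$l{\left(V,Z \right)} = - Z$
$T{\left(q,S \right)} = - 6 S$ ($T{\left(q,S \right)} = - S 6 = - 6 S$)
$r = -294$ ($r = -39 - 255 = -294$)
$N{\left(f \right)} = \left(33 - 6 f\right) \left(90 + f\right)$ ($N{\left(f \right)} = \left(f + 90\right) \left(- 6 f + 33\right) = \left(90 + f\right) \left(33 - 6 f\right) = \left(33 - 6 f\right) \left(90 + f\right)$)
$-105755 - N{\left(r \right)} = -105755 - \left(2970 - -149058 - 6 \left(-294\right)^{2}\right) = -105755 - \left(2970 + 149058 - 518616\right) = -105755 - -366588 = -105755 + 366588 = 260833$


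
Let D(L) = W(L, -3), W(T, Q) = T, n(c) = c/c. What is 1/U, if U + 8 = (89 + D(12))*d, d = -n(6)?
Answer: -1/109 ≈ -0.0091743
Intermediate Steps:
n(c) = 1
d = -1 (d = -1*1 = -1)
D(L) = L
U = -109 (U = -8 + (89 + 12)*(-1) = -8 + 101*(-1) = -8 - 101 = -109)
1/U = 1/(-109) = -1/109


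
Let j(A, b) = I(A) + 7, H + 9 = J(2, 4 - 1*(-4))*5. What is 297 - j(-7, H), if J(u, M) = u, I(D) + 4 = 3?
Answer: 291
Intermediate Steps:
I(D) = -1 (I(D) = -4 + 3 = -1)
H = 1 (H = -9 + 2*5 = -9 + 10 = 1)
j(A, b) = 6 (j(A, b) = -1 + 7 = 6)
297 - j(-7, H) = 297 - 1*6 = 297 - 6 = 291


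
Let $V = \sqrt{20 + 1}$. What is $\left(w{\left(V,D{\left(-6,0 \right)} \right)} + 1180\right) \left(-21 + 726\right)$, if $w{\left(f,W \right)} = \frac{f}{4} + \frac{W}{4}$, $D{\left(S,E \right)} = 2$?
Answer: $\frac{1664505}{2} + \frac{705 \sqrt{21}}{4} \approx 8.3306 \cdot 10^{5}$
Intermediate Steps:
$V = \sqrt{21} \approx 4.5826$
$w{\left(f,W \right)} = \frac{W}{4} + \frac{f}{4}$ ($w{\left(f,W \right)} = f \frac{1}{4} + W \frac{1}{4} = \frac{f}{4} + \frac{W}{4} = \frac{W}{4} + \frac{f}{4}$)
$\left(w{\left(V,D{\left(-6,0 \right)} \right)} + 1180\right) \left(-21 + 726\right) = \left(\left(\frac{1}{4} \cdot 2 + \frac{\sqrt{21}}{4}\right) + 1180\right) \left(-21 + 726\right) = \left(\left(\frac{1}{2} + \frac{\sqrt{21}}{4}\right) + 1180\right) 705 = \left(\frac{2361}{2} + \frac{\sqrt{21}}{4}\right) 705 = \frac{1664505}{2} + \frac{705 \sqrt{21}}{4}$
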